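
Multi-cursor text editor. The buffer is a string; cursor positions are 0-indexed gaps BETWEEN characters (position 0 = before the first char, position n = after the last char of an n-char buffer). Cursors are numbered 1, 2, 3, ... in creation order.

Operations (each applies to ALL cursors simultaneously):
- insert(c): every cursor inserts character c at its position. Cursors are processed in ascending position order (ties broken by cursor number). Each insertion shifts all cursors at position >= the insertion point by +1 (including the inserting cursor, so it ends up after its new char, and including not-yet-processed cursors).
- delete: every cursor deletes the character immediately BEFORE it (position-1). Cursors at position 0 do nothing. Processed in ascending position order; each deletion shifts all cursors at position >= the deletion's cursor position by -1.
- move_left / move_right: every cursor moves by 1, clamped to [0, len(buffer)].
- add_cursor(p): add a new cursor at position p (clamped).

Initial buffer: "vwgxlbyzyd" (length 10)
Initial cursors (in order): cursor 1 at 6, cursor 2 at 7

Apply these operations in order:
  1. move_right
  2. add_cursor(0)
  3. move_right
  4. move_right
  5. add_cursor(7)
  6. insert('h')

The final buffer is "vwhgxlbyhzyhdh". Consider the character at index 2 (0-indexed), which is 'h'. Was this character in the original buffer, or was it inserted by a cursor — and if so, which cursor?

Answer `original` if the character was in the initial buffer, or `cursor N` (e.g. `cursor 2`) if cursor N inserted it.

After op 1 (move_right): buffer="vwgxlbyzyd" (len 10), cursors c1@7 c2@8, authorship ..........
After op 2 (add_cursor(0)): buffer="vwgxlbyzyd" (len 10), cursors c3@0 c1@7 c2@8, authorship ..........
After op 3 (move_right): buffer="vwgxlbyzyd" (len 10), cursors c3@1 c1@8 c2@9, authorship ..........
After op 4 (move_right): buffer="vwgxlbyzyd" (len 10), cursors c3@2 c1@9 c2@10, authorship ..........
After op 5 (add_cursor(7)): buffer="vwgxlbyzyd" (len 10), cursors c3@2 c4@7 c1@9 c2@10, authorship ..........
After op 6 (insert('h')): buffer="vwhgxlbyhzyhdh" (len 14), cursors c3@3 c4@9 c1@12 c2@14, authorship ..3.....4..1.2
Authorship (.=original, N=cursor N): . . 3 . . . . . 4 . . 1 . 2
Index 2: author = 3

Answer: cursor 3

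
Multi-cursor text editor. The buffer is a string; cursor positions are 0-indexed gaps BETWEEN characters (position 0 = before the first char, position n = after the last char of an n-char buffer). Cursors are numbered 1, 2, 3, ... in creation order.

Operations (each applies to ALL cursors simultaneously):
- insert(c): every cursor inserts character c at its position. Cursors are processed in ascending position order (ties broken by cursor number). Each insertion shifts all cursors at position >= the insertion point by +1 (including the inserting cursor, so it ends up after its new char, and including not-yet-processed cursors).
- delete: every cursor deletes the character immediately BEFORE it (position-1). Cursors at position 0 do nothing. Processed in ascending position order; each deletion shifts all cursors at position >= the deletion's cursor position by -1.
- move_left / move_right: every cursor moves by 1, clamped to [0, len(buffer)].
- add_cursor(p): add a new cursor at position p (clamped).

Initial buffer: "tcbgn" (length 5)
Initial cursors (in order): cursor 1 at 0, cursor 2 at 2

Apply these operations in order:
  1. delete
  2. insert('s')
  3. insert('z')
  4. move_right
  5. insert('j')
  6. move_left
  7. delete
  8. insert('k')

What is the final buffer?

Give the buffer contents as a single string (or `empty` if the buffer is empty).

Answer: szkjszkjgn

Derivation:
After op 1 (delete): buffer="tbgn" (len 4), cursors c1@0 c2@1, authorship ....
After op 2 (insert('s')): buffer="stsbgn" (len 6), cursors c1@1 c2@3, authorship 1.2...
After op 3 (insert('z')): buffer="sztszbgn" (len 8), cursors c1@2 c2@5, authorship 11.22...
After op 4 (move_right): buffer="sztszbgn" (len 8), cursors c1@3 c2@6, authorship 11.22...
After op 5 (insert('j')): buffer="sztjszbjgn" (len 10), cursors c1@4 c2@8, authorship 11.122.2..
After op 6 (move_left): buffer="sztjszbjgn" (len 10), cursors c1@3 c2@7, authorship 11.122.2..
After op 7 (delete): buffer="szjszjgn" (len 8), cursors c1@2 c2@5, authorship 111222..
After op 8 (insert('k')): buffer="szkjszkjgn" (len 10), cursors c1@3 c2@7, authorship 11112222..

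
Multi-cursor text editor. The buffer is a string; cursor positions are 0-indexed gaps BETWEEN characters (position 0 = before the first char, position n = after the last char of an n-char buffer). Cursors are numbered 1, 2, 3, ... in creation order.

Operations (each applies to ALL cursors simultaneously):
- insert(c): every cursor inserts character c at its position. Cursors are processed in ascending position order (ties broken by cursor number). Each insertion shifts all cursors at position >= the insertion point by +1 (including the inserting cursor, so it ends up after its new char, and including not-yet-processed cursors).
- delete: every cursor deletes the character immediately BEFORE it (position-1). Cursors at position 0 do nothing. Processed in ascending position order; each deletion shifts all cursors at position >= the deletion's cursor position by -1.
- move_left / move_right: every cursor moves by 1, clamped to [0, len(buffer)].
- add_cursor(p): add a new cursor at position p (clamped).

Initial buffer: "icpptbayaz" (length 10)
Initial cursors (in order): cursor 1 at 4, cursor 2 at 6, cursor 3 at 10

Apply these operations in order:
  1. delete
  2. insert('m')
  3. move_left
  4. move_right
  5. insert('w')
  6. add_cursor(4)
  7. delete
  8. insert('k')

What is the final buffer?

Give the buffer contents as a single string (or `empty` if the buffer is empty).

Answer: icpkktmkayamk

Derivation:
After op 1 (delete): buffer="icptaya" (len 7), cursors c1@3 c2@4 c3@7, authorship .......
After op 2 (insert('m')): buffer="icpmtmayam" (len 10), cursors c1@4 c2@6 c3@10, authorship ...1.2...3
After op 3 (move_left): buffer="icpmtmayam" (len 10), cursors c1@3 c2@5 c3@9, authorship ...1.2...3
After op 4 (move_right): buffer="icpmtmayam" (len 10), cursors c1@4 c2@6 c3@10, authorship ...1.2...3
After op 5 (insert('w')): buffer="icpmwtmwayamw" (len 13), cursors c1@5 c2@8 c3@13, authorship ...11.22...33
After op 6 (add_cursor(4)): buffer="icpmwtmwayamw" (len 13), cursors c4@4 c1@5 c2@8 c3@13, authorship ...11.22...33
After op 7 (delete): buffer="icptmayam" (len 9), cursors c1@3 c4@3 c2@5 c3@9, authorship ....2...3
After op 8 (insert('k')): buffer="icpkktmkayamk" (len 13), cursors c1@5 c4@5 c2@8 c3@13, authorship ...14.22...33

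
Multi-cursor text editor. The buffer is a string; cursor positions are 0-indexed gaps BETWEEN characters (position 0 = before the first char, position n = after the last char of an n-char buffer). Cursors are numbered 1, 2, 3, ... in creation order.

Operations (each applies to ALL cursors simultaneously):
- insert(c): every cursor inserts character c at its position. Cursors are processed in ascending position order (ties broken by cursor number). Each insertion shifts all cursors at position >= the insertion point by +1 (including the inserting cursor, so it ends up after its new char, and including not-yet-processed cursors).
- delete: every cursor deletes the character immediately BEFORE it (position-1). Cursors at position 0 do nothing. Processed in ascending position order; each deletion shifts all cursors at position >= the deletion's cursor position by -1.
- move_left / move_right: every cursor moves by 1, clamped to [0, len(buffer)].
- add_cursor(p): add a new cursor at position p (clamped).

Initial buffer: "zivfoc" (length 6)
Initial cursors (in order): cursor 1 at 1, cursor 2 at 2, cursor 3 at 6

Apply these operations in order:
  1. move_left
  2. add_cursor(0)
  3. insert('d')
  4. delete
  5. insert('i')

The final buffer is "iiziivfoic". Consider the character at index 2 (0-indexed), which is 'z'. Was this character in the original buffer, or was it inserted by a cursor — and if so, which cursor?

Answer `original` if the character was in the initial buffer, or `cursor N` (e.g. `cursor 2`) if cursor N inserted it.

After op 1 (move_left): buffer="zivfoc" (len 6), cursors c1@0 c2@1 c3@5, authorship ......
After op 2 (add_cursor(0)): buffer="zivfoc" (len 6), cursors c1@0 c4@0 c2@1 c3@5, authorship ......
After op 3 (insert('d')): buffer="ddzdivfodc" (len 10), cursors c1@2 c4@2 c2@4 c3@9, authorship 14.2....3.
After op 4 (delete): buffer="zivfoc" (len 6), cursors c1@0 c4@0 c2@1 c3@5, authorship ......
After op 5 (insert('i')): buffer="iiziivfoic" (len 10), cursors c1@2 c4@2 c2@4 c3@9, authorship 14.2....3.
Authorship (.=original, N=cursor N): 1 4 . 2 . . . . 3 .
Index 2: author = original

Answer: original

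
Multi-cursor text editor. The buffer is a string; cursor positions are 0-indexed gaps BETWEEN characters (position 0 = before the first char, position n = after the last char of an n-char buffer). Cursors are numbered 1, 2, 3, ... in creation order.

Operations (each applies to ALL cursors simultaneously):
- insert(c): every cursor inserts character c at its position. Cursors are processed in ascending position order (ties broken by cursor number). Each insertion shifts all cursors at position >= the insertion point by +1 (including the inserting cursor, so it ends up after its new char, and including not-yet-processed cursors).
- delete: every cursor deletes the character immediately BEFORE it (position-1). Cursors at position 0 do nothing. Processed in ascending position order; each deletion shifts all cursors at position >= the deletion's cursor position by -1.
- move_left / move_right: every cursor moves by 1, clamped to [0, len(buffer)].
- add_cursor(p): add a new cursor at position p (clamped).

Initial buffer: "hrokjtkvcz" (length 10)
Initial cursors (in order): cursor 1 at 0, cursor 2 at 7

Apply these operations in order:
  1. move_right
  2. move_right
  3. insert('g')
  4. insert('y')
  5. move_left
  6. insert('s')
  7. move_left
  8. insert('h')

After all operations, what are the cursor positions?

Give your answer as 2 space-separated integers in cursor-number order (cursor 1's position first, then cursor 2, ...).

Answer: 4 15

Derivation:
After op 1 (move_right): buffer="hrokjtkvcz" (len 10), cursors c1@1 c2@8, authorship ..........
After op 2 (move_right): buffer="hrokjtkvcz" (len 10), cursors c1@2 c2@9, authorship ..........
After op 3 (insert('g')): buffer="hrgokjtkvcgz" (len 12), cursors c1@3 c2@11, authorship ..1.......2.
After op 4 (insert('y')): buffer="hrgyokjtkvcgyz" (len 14), cursors c1@4 c2@13, authorship ..11.......22.
After op 5 (move_left): buffer="hrgyokjtkvcgyz" (len 14), cursors c1@3 c2@12, authorship ..11.......22.
After op 6 (insert('s')): buffer="hrgsyokjtkvcgsyz" (len 16), cursors c1@4 c2@14, authorship ..111.......222.
After op 7 (move_left): buffer="hrgsyokjtkvcgsyz" (len 16), cursors c1@3 c2@13, authorship ..111.......222.
After op 8 (insert('h')): buffer="hrghsyokjtkvcghsyz" (len 18), cursors c1@4 c2@15, authorship ..1111.......2222.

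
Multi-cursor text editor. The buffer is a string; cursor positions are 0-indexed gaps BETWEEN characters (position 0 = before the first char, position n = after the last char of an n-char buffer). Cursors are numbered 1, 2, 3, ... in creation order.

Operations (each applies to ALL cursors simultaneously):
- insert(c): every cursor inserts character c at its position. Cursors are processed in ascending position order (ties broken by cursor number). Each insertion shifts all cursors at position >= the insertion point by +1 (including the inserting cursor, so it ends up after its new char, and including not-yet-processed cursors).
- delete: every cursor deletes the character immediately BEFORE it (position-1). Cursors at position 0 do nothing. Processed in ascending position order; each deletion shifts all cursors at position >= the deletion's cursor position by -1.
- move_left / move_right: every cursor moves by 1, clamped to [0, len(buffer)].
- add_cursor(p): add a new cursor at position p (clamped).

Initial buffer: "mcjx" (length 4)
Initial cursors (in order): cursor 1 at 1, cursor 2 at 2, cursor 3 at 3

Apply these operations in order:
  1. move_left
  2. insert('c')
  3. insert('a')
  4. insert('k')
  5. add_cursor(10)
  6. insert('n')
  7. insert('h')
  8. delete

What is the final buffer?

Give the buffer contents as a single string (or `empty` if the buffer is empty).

After op 1 (move_left): buffer="mcjx" (len 4), cursors c1@0 c2@1 c3@2, authorship ....
After op 2 (insert('c')): buffer="cmcccjx" (len 7), cursors c1@1 c2@3 c3@5, authorship 1.2.3..
After op 3 (insert('a')): buffer="camcaccajx" (len 10), cursors c1@2 c2@5 c3@8, authorship 11.22.33..
After op 4 (insert('k')): buffer="cakmcakccakjx" (len 13), cursors c1@3 c2@7 c3@11, authorship 111.222.333..
After op 5 (add_cursor(10)): buffer="cakmcakccakjx" (len 13), cursors c1@3 c2@7 c4@10 c3@11, authorship 111.222.333..
After op 6 (insert('n')): buffer="caknmcaknccanknjx" (len 17), cursors c1@4 c2@9 c4@13 c3@15, authorship 1111.2222.33433..
After op 7 (insert('h')): buffer="caknhmcaknhccanhknhjx" (len 21), cursors c1@5 c2@11 c4@16 c3@19, authorship 11111.22222.3344333..
After op 8 (delete): buffer="caknmcaknccanknjx" (len 17), cursors c1@4 c2@9 c4@13 c3@15, authorship 1111.2222.33433..

Answer: caknmcaknccanknjx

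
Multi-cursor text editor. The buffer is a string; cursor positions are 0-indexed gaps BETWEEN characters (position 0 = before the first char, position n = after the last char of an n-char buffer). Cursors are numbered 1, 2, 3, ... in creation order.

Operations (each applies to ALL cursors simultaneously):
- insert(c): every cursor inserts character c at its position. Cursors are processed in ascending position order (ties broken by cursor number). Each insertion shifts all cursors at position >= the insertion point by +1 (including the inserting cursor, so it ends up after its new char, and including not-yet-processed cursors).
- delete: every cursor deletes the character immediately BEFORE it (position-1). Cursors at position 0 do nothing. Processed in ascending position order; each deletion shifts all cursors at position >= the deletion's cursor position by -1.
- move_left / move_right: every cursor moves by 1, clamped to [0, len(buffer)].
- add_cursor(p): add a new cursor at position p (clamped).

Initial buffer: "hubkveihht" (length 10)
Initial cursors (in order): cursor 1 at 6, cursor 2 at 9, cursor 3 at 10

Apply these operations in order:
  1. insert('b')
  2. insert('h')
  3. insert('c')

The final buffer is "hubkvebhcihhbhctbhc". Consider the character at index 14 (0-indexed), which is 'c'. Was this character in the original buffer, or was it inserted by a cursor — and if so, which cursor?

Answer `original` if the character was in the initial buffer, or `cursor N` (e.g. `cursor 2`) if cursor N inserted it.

After op 1 (insert('b')): buffer="hubkvebihhbtb" (len 13), cursors c1@7 c2@11 c3@13, authorship ......1...2.3
After op 2 (insert('h')): buffer="hubkvebhihhbhtbh" (len 16), cursors c1@8 c2@13 c3@16, authorship ......11...22.33
After op 3 (insert('c')): buffer="hubkvebhcihhbhctbhc" (len 19), cursors c1@9 c2@15 c3@19, authorship ......111...222.333
Authorship (.=original, N=cursor N): . . . . . . 1 1 1 . . . 2 2 2 . 3 3 3
Index 14: author = 2

Answer: cursor 2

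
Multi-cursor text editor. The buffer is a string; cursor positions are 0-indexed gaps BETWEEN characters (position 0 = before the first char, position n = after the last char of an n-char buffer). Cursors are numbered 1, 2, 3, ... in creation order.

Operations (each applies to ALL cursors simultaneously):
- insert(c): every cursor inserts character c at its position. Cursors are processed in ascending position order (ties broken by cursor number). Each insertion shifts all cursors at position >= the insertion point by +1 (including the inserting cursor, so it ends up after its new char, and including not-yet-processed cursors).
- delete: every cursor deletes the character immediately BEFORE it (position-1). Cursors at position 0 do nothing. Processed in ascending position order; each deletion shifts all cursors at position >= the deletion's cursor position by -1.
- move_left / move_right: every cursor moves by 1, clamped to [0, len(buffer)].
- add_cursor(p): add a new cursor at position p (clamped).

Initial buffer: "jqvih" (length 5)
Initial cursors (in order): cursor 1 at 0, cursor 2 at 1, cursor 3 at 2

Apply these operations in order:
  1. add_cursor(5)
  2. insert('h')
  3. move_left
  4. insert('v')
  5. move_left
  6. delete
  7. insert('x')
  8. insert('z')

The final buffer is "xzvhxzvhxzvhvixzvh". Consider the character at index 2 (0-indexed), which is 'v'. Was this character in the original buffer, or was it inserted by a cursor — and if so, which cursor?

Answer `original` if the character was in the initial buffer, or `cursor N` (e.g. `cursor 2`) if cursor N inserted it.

After op 1 (add_cursor(5)): buffer="jqvih" (len 5), cursors c1@0 c2@1 c3@2 c4@5, authorship .....
After op 2 (insert('h')): buffer="hjhqhvihh" (len 9), cursors c1@1 c2@3 c3@5 c4@9, authorship 1.2.3...4
After op 3 (move_left): buffer="hjhqhvihh" (len 9), cursors c1@0 c2@2 c3@4 c4@8, authorship 1.2.3...4
After op 4 (insert('v')): buffer="vhjvhqvhvihvh" (len 13), cursors c1@1 c2@4 c3@7 c4@12, authorship 11.22.33...44
After op 5 (move_left): buffer="vhjvhqvhvihvh" (len 13), cursors c1@0 c2@3 c3@6 c4@11, authorship 11.22.33...44
After op 6 (delete): buffer="vhvhvhvivh" (len 10), cursors c1@0 c2@2 c3@4 c4@8, authorship 112233..44
After op 7 (insert('x')): buffer="xvhxvhxvhvixvh" (len 14), cursors c1@1 c2@4 c3@7 c4@12, authorship 111222333..444
After op 8 (insert('z')): buffer="xzvhxzvhxzvhvixzvh" (len 18), cursors c1@2 c2@6 c3@10 c4@16, authorship 111122223333..4444
Authorship (.=original, N=cursor N): 1 1 1 1 2 2 2 2 3 3 3 3 . . 4 4 4 4
Index 2: author = 1

Answer: cursor 1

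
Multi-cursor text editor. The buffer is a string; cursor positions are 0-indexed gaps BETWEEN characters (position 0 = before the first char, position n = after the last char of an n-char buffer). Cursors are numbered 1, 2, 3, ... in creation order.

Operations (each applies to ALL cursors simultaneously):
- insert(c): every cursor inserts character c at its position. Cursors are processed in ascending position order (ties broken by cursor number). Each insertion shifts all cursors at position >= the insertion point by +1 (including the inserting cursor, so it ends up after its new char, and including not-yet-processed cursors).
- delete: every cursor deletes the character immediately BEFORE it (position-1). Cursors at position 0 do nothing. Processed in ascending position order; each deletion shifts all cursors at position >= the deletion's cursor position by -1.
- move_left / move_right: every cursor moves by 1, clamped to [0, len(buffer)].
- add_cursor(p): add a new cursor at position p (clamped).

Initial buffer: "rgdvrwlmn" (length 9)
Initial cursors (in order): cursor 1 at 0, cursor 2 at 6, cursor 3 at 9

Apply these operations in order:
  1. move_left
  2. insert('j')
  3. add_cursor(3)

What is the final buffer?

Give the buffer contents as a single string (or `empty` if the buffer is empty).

Answer: jrgdvrjwlmjn

Derivation:
After op 1 (move_left): buffer="rgdvrwlmn" (len 9), cursors c1@0 c2@5 c3@8, authorship .........
After op 2 (insert('j')): buffer="jrgdvrjwlmjn" (len 12), cursors c1@1 c2@7 c3@11, authorship 1.....2...3.
After op 3 (add_cursor(3)): buffer="jrgdvrjwlmjn" (len 12), cursors c1@1 c4@3 c2@7 c3@11, authorship 1.....2...3.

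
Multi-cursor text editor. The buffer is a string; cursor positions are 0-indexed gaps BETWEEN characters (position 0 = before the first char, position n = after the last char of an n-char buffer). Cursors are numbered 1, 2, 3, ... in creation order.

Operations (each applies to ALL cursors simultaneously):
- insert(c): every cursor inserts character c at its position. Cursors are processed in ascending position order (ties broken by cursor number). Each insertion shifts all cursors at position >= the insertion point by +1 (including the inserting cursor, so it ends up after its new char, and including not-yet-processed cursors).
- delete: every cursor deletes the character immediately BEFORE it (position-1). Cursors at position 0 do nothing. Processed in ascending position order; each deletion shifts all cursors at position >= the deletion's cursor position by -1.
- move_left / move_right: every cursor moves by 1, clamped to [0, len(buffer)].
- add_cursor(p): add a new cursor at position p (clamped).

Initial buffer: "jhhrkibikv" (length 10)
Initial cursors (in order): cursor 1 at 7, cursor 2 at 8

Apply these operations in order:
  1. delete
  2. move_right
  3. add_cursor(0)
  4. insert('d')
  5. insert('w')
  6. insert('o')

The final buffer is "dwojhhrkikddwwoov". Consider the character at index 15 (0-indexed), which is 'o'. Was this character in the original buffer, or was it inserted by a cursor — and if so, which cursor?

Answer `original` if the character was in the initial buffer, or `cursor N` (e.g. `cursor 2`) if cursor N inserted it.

After op 1 (delete): buffer="jhhrkikv" (len 8), cursors c1@6 c2@6, authorship ........
After op 2 (move_right): buffer="jhhrkikv" (len 8), cursors c1@7 c2@7, authorship ........
After op 3 (add_cursor(0)): buffer="jhhrkikv" (len 8), cursors c3@0 c1@7 c2@7, authorship ........
After op 4 (insert('d')): buffer="djhhrkikddv" (len 11), cursors c3@1 c1@10 c2@10, authorship 3.......12.
After op 5 (insert('w')): buffer="dwjhhrkikddwwv" (len 14), cursors c3@2 c1@13 c2@13, authorship 33.......1212.
After op 6 (insert('o')): buffer="dwojhhrkikddwwoov" (len 17), cursors c3@3 c1@16 c2@16, authorship 333.......121212.
Authorship (.=original, N=cursor N): 3 3 3 . . . . . . . 1 2 1 2 1 2 .
Index 15: author = 2

Answer: cursor 2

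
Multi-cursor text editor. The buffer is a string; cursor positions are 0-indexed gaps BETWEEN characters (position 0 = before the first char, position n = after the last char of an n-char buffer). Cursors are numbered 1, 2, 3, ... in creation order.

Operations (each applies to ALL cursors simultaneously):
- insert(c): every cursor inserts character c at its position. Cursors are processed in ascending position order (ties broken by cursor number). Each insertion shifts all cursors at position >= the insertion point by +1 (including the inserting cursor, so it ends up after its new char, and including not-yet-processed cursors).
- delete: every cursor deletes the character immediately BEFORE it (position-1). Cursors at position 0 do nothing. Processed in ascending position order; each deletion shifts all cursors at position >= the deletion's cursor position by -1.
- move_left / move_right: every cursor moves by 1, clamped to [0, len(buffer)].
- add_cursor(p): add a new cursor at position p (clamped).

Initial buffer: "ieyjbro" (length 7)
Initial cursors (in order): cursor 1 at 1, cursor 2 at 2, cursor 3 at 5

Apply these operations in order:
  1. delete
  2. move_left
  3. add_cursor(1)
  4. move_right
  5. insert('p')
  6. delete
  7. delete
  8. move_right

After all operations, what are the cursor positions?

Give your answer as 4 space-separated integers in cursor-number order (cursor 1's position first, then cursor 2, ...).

After op 1 (delete): buffer="yjro" (len 4), cursors c1@0 c2@0 c3@2, authorship ....
After op 2 (move_left): buffer="yjro" (len 4), cursors c1@0 c2@0 c3@1, authorship ....
After op 3 (add_cursor(1)): buffer="yjro" (len 4), cursors c1@0 c2@0 c3@1 c4@1, authorship ....
After op 4 (move_right): buffer="yjro" (len 4), cursors c1@1 c2@1 c3@2 c4@2, authorship ....
After op 5 (insert('p')): buffer="yppjppro" (len 8), cursors c1@3 c2@3 c3@6 c4@6, authorship .12.34..
After op 6 (delete): buffer="yjro" (len 4), cursors c1@1 c2@1 c3@2 c4@2, authorship ....
After op 7 (delete): buffer="ro" (len 2), cursors c1@0 c2@0 c3@0 c4@0, authorship ..
After op 8 (move_right): buffer="ro" (len 2), cursors c1@1 c2@1 c3@1 c4@1, authorship ..

Answer: 1 1 1 1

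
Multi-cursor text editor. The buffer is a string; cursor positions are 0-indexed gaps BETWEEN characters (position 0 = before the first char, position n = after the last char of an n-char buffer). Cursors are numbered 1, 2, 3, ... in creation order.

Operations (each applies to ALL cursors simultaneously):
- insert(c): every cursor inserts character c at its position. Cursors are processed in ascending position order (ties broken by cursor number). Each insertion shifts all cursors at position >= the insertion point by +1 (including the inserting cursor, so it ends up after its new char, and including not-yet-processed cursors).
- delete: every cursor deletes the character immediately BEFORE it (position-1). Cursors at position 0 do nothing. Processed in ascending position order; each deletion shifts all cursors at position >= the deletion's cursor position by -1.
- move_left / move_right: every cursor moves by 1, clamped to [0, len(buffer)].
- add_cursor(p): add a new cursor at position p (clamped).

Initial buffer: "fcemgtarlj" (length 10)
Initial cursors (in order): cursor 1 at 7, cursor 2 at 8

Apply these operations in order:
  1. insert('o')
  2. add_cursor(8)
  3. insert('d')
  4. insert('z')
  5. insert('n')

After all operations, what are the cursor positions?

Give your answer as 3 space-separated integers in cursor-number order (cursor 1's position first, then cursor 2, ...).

Answer: 14 19 14

Derivation:
After op 1 (insert('o')): buffer="fcemgtaorolj" (len 12), cursors c1@8 c2@10, authorship .......1.2..
After op 2 (add_cursor(8)): buffer="fcemgtaorolj" (len 12), cursors c1@8 c3@8 c2@10, authorship .......1.2..
After op 3 (insert('d')): buffer="fcemgtaoddrodlj" (len 15), cursors c1@10 c3@10 c2@13, authorship .......113.22..
After op 4 (insert('z')): buffer="fcemgtaoddzzrodzlj" (len 18), cursors c1@12 c3@12 c2@16, authorship .......11313.222..
After op 5 (insert('n')): buffer="fcemgtaoddzznnrodznlj" (len 21), cursors c1@14 c3@14 c2@19, authorship .......1131313.2222..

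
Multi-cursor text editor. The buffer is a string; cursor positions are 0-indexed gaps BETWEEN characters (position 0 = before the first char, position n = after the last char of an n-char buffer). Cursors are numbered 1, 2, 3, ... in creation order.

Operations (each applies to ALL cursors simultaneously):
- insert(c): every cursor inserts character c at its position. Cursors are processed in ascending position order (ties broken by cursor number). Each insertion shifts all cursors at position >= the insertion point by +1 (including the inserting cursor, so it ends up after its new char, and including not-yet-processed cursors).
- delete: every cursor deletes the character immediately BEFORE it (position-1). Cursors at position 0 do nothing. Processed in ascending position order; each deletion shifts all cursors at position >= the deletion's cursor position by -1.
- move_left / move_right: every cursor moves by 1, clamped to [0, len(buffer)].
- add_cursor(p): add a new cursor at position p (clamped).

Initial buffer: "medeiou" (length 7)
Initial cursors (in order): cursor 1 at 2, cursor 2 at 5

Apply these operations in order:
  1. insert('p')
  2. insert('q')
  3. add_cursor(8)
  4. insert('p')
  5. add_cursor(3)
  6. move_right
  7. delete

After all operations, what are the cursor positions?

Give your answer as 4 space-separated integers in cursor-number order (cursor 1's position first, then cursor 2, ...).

Answer: 4 9 8 3

Derivation:
After op 1 (insert('p')): buffer="mepdeipou" (len 9), cursors c1@3 c2@7, authorship ..1...2..
After op 2 (insert('q')): buffer="mepqdeipqou" (len 11), cursors c1@4 c2@9, authorship ..11...22..
After op 3 (add_cursor(8)): buffer="mepqdeipqou" (len 11), cursors c1@4 c3@8 c2@9, authorship ..11...22..
After op 4 (insert('p')): buffer="mepqpdeippqpou" (len 14), cursors c1@5 c3@10 c2@12, authorship ..111...2322..
After op 5 (add_cursor(3)): buffer="mepqpdeippqpou" (len 14), cursors c4@3 c1@5 c3@10 c2@12, authorship ..111...2322..
After op 6 (move_right): buffer="mepqpdeippqpou" (len 14), cursors c4@4 c1@6 c3@11 c2@13, authorship ..111...2322..
After op 7 (delete): buffer="meppeipppu" (len 10), cursors c4@3 c1@4 c3@8 c2@9, authorship ..11..232.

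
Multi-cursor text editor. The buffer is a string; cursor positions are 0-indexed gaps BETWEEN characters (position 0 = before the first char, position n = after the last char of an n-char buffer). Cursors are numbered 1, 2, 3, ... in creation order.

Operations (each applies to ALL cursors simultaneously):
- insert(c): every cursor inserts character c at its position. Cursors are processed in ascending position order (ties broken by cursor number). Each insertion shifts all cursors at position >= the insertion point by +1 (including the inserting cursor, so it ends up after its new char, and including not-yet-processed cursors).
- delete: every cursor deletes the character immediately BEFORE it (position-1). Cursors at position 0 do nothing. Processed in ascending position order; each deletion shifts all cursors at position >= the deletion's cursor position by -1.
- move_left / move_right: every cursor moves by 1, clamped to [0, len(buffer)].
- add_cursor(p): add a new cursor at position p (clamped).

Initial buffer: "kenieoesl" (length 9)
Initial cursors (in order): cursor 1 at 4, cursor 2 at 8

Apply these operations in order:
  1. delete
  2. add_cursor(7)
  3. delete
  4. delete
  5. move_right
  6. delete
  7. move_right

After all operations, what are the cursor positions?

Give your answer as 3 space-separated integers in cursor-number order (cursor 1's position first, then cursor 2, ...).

Answer: 0 0 0

Derivation:
After op 1 (delete): buffer="keneoel" (len 7), cursors c1@3 c2@6, authorship .......
After op 2 (add_cursor(7)): buffer="keneoel" (len 7), cursors c1@3 c2@6 c3@7, authorship .......
After op 3 (delete): buffer="keeo" (len 4), cursors c1@2 c2@4 c3@4, authorship ....
After op 4 (delete): buffer="k" (len 1), cursors c1@1 c2@1 c3@1, authorship .
After op 5 (move_right): buffer="k" (len 1), cursors c1@1 c2@1 c3@1, authorship .
After op 6 (delete): buffer="" (len 0), cursors c1@0 c2@0 c3@0, authorship 
After op 7 (move_right): buffer="" (len 0), cursors c1@0 c2@0 c3@0, authorship 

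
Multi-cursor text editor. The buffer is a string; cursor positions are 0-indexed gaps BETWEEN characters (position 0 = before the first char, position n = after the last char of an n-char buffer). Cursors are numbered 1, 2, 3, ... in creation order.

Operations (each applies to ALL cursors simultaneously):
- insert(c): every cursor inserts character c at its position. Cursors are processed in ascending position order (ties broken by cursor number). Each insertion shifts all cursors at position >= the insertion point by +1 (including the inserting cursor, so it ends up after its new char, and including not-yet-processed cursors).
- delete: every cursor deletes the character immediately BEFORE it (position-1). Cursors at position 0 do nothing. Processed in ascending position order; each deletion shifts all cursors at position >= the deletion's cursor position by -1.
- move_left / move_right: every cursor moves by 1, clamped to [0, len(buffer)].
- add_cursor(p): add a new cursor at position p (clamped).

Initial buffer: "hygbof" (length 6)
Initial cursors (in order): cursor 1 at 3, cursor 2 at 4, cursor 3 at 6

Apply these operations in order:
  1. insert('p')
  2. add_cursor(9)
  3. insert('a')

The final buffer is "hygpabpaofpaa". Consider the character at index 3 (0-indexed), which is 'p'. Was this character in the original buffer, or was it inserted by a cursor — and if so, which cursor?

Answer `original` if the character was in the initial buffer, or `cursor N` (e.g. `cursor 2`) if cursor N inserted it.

Answer: cursor 1

Derivation:
After op 1 (insert('p')): buffer="hygpbpofp" (len 9), cursors c1@4 c2@6 c3@9, authorship ...1.2..3
After op 2 (add_cursor(9)): buffer="hygpbpofp" (len 9), cursors c1@4 c2@6 c3@9 c4@9, authorship ...1.2..3
After op 3 (insert('a')): buffer="hygpabpaofpaa" (len 13), cursors c1@5 c2@8 c3@13 c4@13, authorship ...11.22..334
Authorship (.=original, N=cursor N): . . . 1 1 . 2 2 . . 3 3 4
Index 3: author = 1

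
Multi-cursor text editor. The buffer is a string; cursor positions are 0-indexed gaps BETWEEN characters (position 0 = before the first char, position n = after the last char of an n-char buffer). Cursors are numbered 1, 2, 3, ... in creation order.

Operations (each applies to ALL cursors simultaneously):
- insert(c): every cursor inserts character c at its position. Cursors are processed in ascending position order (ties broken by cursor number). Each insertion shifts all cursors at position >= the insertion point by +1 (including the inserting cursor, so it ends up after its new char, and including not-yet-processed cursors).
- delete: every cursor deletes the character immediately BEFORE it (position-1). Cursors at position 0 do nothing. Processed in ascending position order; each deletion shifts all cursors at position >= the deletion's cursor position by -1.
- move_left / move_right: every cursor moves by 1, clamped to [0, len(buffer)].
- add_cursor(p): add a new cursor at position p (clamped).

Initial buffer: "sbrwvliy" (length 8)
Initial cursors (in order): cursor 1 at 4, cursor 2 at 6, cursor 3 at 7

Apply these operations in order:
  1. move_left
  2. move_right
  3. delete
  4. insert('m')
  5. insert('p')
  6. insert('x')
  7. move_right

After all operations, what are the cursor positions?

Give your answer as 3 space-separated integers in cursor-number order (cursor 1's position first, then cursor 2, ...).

After op 1 (move_left): buffer="sbrwvliy" (len 8), cursors c1@3 c2@5 c3@6, authorship ........
After op 2 (move_right): buffer="sbrwvliy" (len 8), cursors c1@4 c2@6 c3@7, authorship ........
After op 3 (delete): buffer="sbrvy" (len 5), cursors c1@3 c2@4 c3@4, authorship .....
After op 4 (insert('m')): buffer="sbrmvmmy" (len 8), cursors c1@4 c2@7 c3@7, authorship ...1.23.
After op 5 (insert('p')): buffer="sbrmpvmmppy" (len 11), cursors c1@5 c2@10 c3@10, authorship ...11.2323.
After op 6 (insert('x')): buffer="sbrmpxvmmppxxy" (len 14), cursors c1@6 c2@13 c3@13, authorship ...111.232323.
After op 7 (move_right): buffer="sbrmpxvmmppxxy" (len 14), cursors c1@7 c2@14 c3@14, authorship ...111.232323.

Answer: 7 14 14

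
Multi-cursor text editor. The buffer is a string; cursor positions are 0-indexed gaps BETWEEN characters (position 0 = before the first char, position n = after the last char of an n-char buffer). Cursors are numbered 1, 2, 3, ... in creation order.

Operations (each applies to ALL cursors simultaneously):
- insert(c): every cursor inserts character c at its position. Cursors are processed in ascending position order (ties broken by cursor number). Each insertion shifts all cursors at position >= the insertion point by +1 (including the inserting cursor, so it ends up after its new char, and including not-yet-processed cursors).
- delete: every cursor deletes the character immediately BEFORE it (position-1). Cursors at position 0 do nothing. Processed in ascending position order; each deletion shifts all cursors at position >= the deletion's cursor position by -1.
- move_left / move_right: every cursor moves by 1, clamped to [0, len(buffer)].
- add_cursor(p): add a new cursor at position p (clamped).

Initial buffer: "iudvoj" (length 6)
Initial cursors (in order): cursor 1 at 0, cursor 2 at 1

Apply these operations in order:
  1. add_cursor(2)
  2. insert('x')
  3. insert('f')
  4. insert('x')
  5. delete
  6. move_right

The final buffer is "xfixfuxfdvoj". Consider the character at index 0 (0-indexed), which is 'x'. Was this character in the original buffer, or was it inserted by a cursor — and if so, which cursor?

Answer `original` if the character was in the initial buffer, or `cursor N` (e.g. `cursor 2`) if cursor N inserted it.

Answer: cursor 1

Derivation:
After op 1 (add_cursor(2)): buffer="iudvoj" (len 6), cursors c1@0 c2@1 c3@2, authorship ......
After op 2 (insert('x')): buffer="xixuxdvoj" (len 9), cursors c1@1 c2@3 c3@5, authorship 1.2.3....
After op 3 (insert('f')): buffer="xfixfuxfdvoj" (len 12), cursors c1@2 c2@5 c3@8, authorship 11.22.33....
After op 4 (insert('x')): buffer="xfxixfxuxfxdvoj" (len 15), cursors c1@3 c2@7 c3@11, authorship 111.222.333....
After op 5 (delete): buffer="xfixfuxfdvoj" (len 12), cursors c1@2 c2@5 c3@8, authorship 11.22.33....
After op 6 (move_right): buffer="xfixfuxfdvoj" (len 12), cursors c1@3 c2@6 c3@9, authorship 11.22.33....
Authorship (.=original, N=cursor N): 1 1 . 2 2 . 3 3 . . . .
Index 0: author = 1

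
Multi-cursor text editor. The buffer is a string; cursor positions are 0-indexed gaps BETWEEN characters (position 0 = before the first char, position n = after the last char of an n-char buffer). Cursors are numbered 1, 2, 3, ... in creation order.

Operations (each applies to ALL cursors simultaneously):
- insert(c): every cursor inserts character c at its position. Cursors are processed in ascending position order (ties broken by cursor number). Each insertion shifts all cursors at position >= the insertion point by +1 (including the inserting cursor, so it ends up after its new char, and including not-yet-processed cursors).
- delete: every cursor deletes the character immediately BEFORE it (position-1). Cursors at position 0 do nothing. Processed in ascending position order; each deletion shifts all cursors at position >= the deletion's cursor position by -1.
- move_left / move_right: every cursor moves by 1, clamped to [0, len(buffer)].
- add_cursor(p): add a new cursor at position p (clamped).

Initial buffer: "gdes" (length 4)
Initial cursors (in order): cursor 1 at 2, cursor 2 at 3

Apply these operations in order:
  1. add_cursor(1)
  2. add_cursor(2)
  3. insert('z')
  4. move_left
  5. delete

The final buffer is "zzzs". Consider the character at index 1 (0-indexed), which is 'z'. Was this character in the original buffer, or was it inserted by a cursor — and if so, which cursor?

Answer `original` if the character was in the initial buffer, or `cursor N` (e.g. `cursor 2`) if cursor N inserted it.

Answer: cursor 4

Derivation:
After op 1 (add_cursor(1)): buffer="gdes" (len 4), cursors c3@1 c1@2 c2@3, authorship ....
After op 2 (add_cursor(2)): buffer="gdes" (len 4), cursors c3@1 c1@2 c4@2 c2@3, authorship ....
After op 3 (insert('z')): buffer="gzdzzezs" (len 8), cursors c3@2 c1@5 c4@5 c2@7, authorship .3.14.2.
After op 4 (move_left): buffer="gzdzzezs" (len 8), cursors c3@1 c1@4 c4@4 c2@6, authorship .3.14.2.
After op 5 (delete): buffer="zzzs" (len 4), cursors c3@0 c1@1 c4@1 c2@2, authorship 342.
Authorship (.=original, N=cursor N): 3 4 2 .
Index 1: author = 4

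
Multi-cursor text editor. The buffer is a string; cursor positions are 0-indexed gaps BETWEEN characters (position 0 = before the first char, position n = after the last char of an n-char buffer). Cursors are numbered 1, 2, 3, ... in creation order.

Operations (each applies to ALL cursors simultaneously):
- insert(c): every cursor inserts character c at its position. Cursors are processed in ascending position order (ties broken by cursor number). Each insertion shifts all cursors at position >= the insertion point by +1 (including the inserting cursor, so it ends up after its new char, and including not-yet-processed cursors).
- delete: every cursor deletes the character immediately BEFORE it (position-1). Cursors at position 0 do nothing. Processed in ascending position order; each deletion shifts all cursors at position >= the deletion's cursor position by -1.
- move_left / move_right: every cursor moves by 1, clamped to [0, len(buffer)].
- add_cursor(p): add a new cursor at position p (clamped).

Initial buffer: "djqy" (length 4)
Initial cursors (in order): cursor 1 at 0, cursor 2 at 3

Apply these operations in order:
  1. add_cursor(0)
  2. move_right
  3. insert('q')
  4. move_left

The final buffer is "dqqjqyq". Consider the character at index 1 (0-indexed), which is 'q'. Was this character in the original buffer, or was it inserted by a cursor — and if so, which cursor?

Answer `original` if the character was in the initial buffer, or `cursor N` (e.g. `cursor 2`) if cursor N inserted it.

After op 1 (add_cursor(0)): buffer="djqy" (len 4), cursors c1@0 c3@0 c2@3, authorship ....
After op 2 (move_right): buffer="djqy" (len 4), cursors c1@1 c3@1 c2@4, authorship ....
After op 3 (insert('q')): buffer="dqqjqyq" (len 7), cursors c1@3 c3@3 c2@7, authorship .13...2
After op 4 (move_left): buffer="dqqjqyq" (len 7), cursors c1@2 c3@2 c2@6, authorship .13...2
Authorship (.=original, N=cursor N): . 1 3 . . . 2
Index 1: author = 1

Answer: cursor 1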